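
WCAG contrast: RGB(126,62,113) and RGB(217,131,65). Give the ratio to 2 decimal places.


Linearize each sRGB channel c=v/255: c/12.92 if c ≤ 0.04045 else ((c+0.055)/1.055)^2.4
L = 0.2126×R_lin + 0.7152×G_lin + 0.0722×B_lin
Color 1 (126,62,113):
  R=126: 126/255≈0.4941 > 0.04045 → ((0.4941+0.055)/1.055)^2.4 ≈ 0.20864
  G=62: 62/255≈0.2431 > 0.04045 → ((0.2431+0.055)/1.055)^2.4 ≈ 0.04817
  B=113: 113/255≈0.4431 > 0.04045 → ((0.4431+0.055)/1.055)^2.4 ≈ 0.16513
  L1 = 0.2126×0.20864 + 0.7152×0.04817 + 0.0722×0.16513 ≈ 0.09073
Color 2 (217,131,65):
  R=217: 217/255≈0.8510 > 0.04045 → ((0.8510+0.055)/1.055)^2.4 ≈ 0.69387
  G=131: 131/255≈0.5137 > 0.04045 → ((0.5137+0.055)/1.055)^2.4 ≈ 0.22697
  B=65: 65/255≈0.2549 > 0.04045 → ((0.2549+0.055)/1.055)^2.4 ≈ 0.05286
  L2 = 0.2126×0.69387 + 0.7152×0.22697 + 0.0722×0.05286 ≈ 0.31366
Lighter = 0.31366, Darker = 0.09073
Ratio = (L_lighter + 0.05) / (L_darker + 0.05)
Ratio = (0.31366 + 0.05) / (0.09073 + 0.05) = 0.36366 / 0.14073 ≈ 2.5841
Ratio ≈ 2.58:1


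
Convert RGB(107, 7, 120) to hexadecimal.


R = 107 → 6B (hex)
G = 7 → 07 (hex)
B = 120 → 78 (hex)
Hex = #6B0778


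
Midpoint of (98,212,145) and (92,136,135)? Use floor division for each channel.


Midpoint: each channel = ⌊(C₁+C₂)/2⌋
R: ⌊(98+92)/2⌋ = 95
G: ⌊(212+136)/2⌋ = 174
B: ⌊(145+135)/2⌋ = 140
= RGB(95, 174, 140)


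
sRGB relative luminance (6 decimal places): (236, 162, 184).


Linearize each channel (sRGB transfer function): c = v/255; c_lin = c/12.92 if c ≤ 0.04045, else ((c+0.055)/1.055)^2.4
  R: 236/255 ≈ 0.925490 > 0.04045 → ((0.925490+0.055)/1.055)^2.4 ≈ 0.838799
  G: 162/255 ≈ 0.635294 > 0.04045 → ((0.635294+0.055)/1.055)^2.4 ≈ 0.361307
  B: 184/255 ≈ 0.721569 > 0.04045 → ((0.721569+0.055)/1.055)^2.4 ≈ 0.479320
R_lin = 0.838799, G_lin = 0.361307, B_lin = 0.479320
L = 0.2126×R + 0.7152×G + 0.0722×B
L = 0.2126×0.838799 + 0.7152×0.361307 + 0.0722×0.479320
L ≈ 0.471342


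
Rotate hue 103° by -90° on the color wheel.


New hue = (H + rotation) mod 360
New hue = (103 -90) mod 360
= 13 mod 360
= 13°


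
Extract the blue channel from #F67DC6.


Color: #F67DC6
R = F6 = 246
G = 7D = 125
B = C6 = 198
Blue = 198


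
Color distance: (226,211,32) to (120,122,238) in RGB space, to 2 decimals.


d = √[(R₁-R₂)² + (G₁-G₂)² + (B₁-B₂)²]
d = √[(226-120)² + (211-122)² + (32-238)²]
d = √[11236 + 7921 + 42436]
d = √61593
d ≈ 248.18


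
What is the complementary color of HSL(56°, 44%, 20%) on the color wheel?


Complement = opposite side of color wheel = hue + 180°
H' = (56 + 180) mod 360 = 236°
S and L unchanged.
= HSL(236°, 44%, 20%)


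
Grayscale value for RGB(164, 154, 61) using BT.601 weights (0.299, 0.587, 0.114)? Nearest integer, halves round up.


Gray = 0.299×R + 0.587×G + 0.114×B
Gray = 0.299×164 + 0.587×154 + 0.114×61
Gray = 49.036 + 90.398 + 6.954
Gray = 146.388 → round half up → 146
Gray = 146


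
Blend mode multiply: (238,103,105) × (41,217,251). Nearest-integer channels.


Multiply: C = A×B/255, rounded to nearest integer
R: 238×41/255 = 9758/255 ≈ 38.267 → 38
G: 103×217/255 = 22351/255 ≈ 87.651 → 88
B: 105×251/255 = 26355/255 ≈ 103.353 → 103
= RGB(38, 88, 103)


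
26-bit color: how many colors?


Colors = 2^bits = 2^26
= 67,108,864 colors


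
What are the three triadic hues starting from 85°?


Triadic: equally spaced at 120° intervals
H1 = 85°
H2 = (85 + 120) mod 360 = 205°
H3 = (85 + 240) mod 360 = 325°
Triadic = 85°, 205°, 325°


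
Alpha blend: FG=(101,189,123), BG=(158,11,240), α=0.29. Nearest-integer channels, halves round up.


C = α×F + (1-α)×B, with 1-α = 0.71
R: 0.29×101 + 0.71×158 = 29.29 + 112.18 = 141.47 → 141
G: 0.29×189 + 0.71×11 = 54.81 + 7.81 = 62.62 → 63
B: 0.29×123 + 0.71×240 = 35.67 + 170.40 = 206.07 → 206
= RGB(141, 63, 206)


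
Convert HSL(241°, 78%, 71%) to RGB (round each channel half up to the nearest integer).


H=241°, S=0.78, L=0.71
C = (1-|2L-1|)×S = (1-|0.42|)×0.78 = 0.4524
H' = H/60 = 241/60 ≈ 4.0167; X = C×(1-|H' mod 2 - 1|) = 0.00754
m = L - C/2 = 0.71 - 0.2262 = 0.4838
Sector ⌊H'⌋ = 4 → (R',G',B') = (0.00754, 0.0, 0.4524)
RGB = ((R'+m)×255, (G'+m)×255, (B'+m)×255) = (125.2917, 123.369, 238.731)
Round half up → RGB(125, 123, 239)


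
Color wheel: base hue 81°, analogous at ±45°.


Base hue: 81°
Left analog: (81 - 45) mod 360 = 36°
Right analog: (81 + 45) mod 360 = 126°
Analogous hues = 36° and 126°


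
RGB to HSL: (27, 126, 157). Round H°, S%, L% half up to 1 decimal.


Normalize: R'=27/255≈0.1059, G'=126/255≈0.4941, B'=157/255≈0.6157
Max=157/255, Min=27/255, Δ=Max-Min=130/255
L = (Max+Min)/2 = (157+27)/510 = 184/510 = 0.36078… → L = 36.1%
L ≤ 0.5 → S = Δ/(Max+Min) = 130/(157+27) = 130/184 = 0.70652… → S = 70.7%
(the 1/255 factors cancel in S and H, so raw channel differences can be used)
Max is B' → H = 60 × ((R-G)/Δ + 4) = 60 × ((27-126)/130 + 4)
  -99/130 + 4 = -0.7615… + 4 = 3.2384…
  H = 60 × 3.2384… = 194.307…° → H = 194.3°
= HSL(194.3°, 70.7%, 36.1%)


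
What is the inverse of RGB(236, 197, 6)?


Invert: (255-R, 255-G, 255-B)
R: 255-236 = 19
G: 255-197 = 58
B: 255-6 = 249
= RGB(19, 58, 249)


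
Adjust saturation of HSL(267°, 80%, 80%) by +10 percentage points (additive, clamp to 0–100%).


Original S = 80%
Adjustment = +10 percentage points
New S = 80 + (10) = 90
Clamp to [0, 100] → 90
= HSL(267°, 90%, 80%)


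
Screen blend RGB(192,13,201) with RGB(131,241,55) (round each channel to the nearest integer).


Screen: C = 255 - (255-A)×(255-B)/255, rounded to nearest integer
R: 255 - (255-192)×(255-131)/255 = 255 - 7812/255 ≈ 255 - 30.635 = 224.365 → 224
G: 255 - (255-13)×(255-241)/255 = 255 - 3388/255 ≈ 255 - 13.286 = 241.714 → 242
B: 255 - (255-201)×(255-55)/255 = 255 - 10800/255 ≈ 255 - 42.353 = 212.647 → 213
= RGB(224, 242, 213)


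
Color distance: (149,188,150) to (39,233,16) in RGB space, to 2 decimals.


d = √[(R₁-R₂)² + (G₁-G₂)² + (B₁-B₂)²]
d = √[(149-39)² + (188-233)² + (150-16)²]
d = √[12100 + 2025 + 17956]
d = √32081
d ≈ 179.11


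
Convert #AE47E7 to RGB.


AE → 174 (R)
47 → 71 (G)
E7 → 231 (B)
= RGB(174, 71, 231)


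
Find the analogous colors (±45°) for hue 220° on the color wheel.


Base hue: 220°
Left analog: (220 - 45) mod 360 = 175°
Right analog: (220 + 45) mod 360 = 265°
Analogous hues = 175° and 265°


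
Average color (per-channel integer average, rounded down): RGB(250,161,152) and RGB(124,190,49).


Midpoint: each channel = ⌊(C₁+C₂)/2⌋
R: ⌊(250+124)/2⌋ = 187
G: ⌊(161+190)/2⌋ = 175
B: ⌊(152+49)/2⌋ = 100
= RGB(187, 175, 100)


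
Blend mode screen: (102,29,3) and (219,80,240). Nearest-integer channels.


Screen: C = 255 - (255-A)×(255-B)/255, rounded to nearest integer
R: 255 - (255-102)×(255-219)/255 = 255 - 5508/255 ≈ 255 - 21.600 = 233.400 → 233
G: 255 - (255-29)×(255-80)/255 = 255 - 39550/255 ≈ 255 - 155.098 = 99.902 → 100
B: 255 - (255-3)×(255-240)/255 = 255 - 3780/255 ≈ 255 - 14.824 = 240.176 → 240
= RGB(233, 100, 240)


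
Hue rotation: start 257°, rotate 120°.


New hue = (H + rotation) mod 360
New hue = (257 + 120) mod 360
= 377 mod 360
= 17°


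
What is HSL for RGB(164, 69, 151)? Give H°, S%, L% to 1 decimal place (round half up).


Normalize: R'=164/255≈0.6431, G'=69/255≈0.2706, B'=151/255≈0.5922
Max=164/255, Min=69/255, Δ=Max-Min=95/255
L = (Max+Min)/2 = (164+69)/510 = 233/510 = 0.45686… → L = 45.7%
L ≤ 0.5 → S = Δ/(Max+Min) = 95/(164+69) = 95/233 = 0.40772… → S = 40.8%
(the 1/255 factors cancel in S and H, so raw channel differences can be used)
Max is R' → H = 60 × (((G-B)/Δ) mod 6) = 60 × (((69-151)/95) mod 6)
  (-82)/95 = -0.8631…; negative, so add 6 → 5.1368…
  H = 60 × 5.1368… = 308.210…° → H = 308.2°
= HSL(308.2°, 40.8%, 45.7%)


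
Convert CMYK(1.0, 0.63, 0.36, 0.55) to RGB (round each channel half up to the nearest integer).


R = 255 × (1-C) × (1-K) = 255 × 0.00 × 0.45 = 0
G = 255 × (1-M) × (1-K) = 255 × 0.37 × 0.45 = 42.4575 → 42
B = 255 × (1-Y) × (1-K) = 255 × 0.64 × 0.45 = 73.44 → 73
= RGB(0, 42, 73)


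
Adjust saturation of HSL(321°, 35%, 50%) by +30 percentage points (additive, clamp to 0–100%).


Original S = 35%
Adjustment = +30 percentage points
New S = 35 + (30) = 65
Clamp to [0, 100] → 65
= HSL(321°, 65%, 50%)


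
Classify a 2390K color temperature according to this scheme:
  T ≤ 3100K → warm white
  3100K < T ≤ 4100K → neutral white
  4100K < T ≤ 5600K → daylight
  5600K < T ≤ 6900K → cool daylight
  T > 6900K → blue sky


Temperature: 2390K
2390K ≤ 3100K → warm white
Classification: warm white


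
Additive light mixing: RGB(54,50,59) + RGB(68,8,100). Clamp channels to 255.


Additive: each channel = min(255, C₁+C₂)
R: 54+68 = 122 → 122
G: 50+8 = 58 → 58
B: 59+100 = 159 → 159
= RGB(122, 58, 159)


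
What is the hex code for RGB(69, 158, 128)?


R = 69 → 45 (hex)
G = 158 → 9E (hex)
B = 128 → 80 (hex)
Hex = #459E80


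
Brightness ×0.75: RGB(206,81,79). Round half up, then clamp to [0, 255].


Multiply each channel by 0.75, round half up, clamp to [0, 255]
R: 206×0.75 = 154.5 → round → 155
G: 81×0.75 = 60.75 → round → 61
B: 79×0.75 = 59.25 → round → 59
= RGB(155, 61, 59)


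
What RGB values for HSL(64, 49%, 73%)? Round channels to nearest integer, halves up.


H=64°, S=0.49, L=0.73
C = (1-|2L-1|)×S = (1-|0.46|)×0.49 = 0.2646
H' = H/60 = 64/60 ≈ 1.0667; X = C×(1-|H' mod 2 - 1|) = 0.24696
m = L - C/2 = 0.73 - 0.1323 = 0.5977
Sector ⌊H'⌋ = 1 → (R',G',B') = (0.24696, 0.2646, 0.0)
RGB = ((R'+m)×255, (G'+m)×255, (B'+m)×255) = (215.3883, 219.8865, 152.4135)
Round half up → RGB(215, 220, 152)


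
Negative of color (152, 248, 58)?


Invert: (255-R, 255-G, 255-B)
R: 255-152 = 103
G: 255-248 = 7
B: 255-58 = 197
= RGB(103, 7, 197)


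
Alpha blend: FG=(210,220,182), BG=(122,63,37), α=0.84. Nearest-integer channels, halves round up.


C = α×F + (1-α)×B, with 1-α = 0.16
R: 0.84×210 + 0.16×122 = 176.40 + 19.52 = 195.92 → 196
G: 0.84×220 + 0.16×63 = 184.80 + 10.08 = 194.88 → 195
B: 0.84×182 + 0.16×37 = 152.88 + 5.92 = 158.80 → 159
= RGB(196, 195, 159)


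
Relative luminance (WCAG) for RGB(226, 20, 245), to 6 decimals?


Linearize each channel (sRGB transfer function): c = v/255; c_lin = c/12.92 if c ≤ 0.04045, else ((c+0.055)/1.055)^2.4
  R: 226/255 ≈ 0.886275 > 0.04045 → ((0.886275+0.055)/1.055)^2.4 ≈ 0.760525
  G: 20/255 ≈ 0.078431 > 0.04045 → ((0.078431+0.055)/1.055)^2.4 ≈ 0.006995
  B: 245/255 ≈ 0.960784 > 0.04045 → ((0.960784+0.055)/1.055)^2.4 ≈ 0.913099
R_lin = 0.760525, G_lin = 0.006995, B_lin = 0.913099
L = 0.2126×R + 0.7152×G + 0.0722×B
L = 0.2126×0.760525 + 0.7152×0.006995 + 0.0722×0.913099
L ≈ 0.232616


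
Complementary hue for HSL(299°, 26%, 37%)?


Complement = opposite side of color wheel = hue + 180°
H' = (299 + 180) mod 360 = 119°
S and L unchanged.
= HSL(119°, 26%, 37%)


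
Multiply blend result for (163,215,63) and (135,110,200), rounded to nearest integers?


Multiply: C = A×B/255, rounded to nearest integer
R: 163×135/255 = 22005/255 ≈ 86.294 → 86
G: 215×110/255 = 23650/255 ≈ 92.745 → 93
B: 63×200/255 = 12600/255 ≈ 49.412 → 49
= RGB(86, 93, 49)


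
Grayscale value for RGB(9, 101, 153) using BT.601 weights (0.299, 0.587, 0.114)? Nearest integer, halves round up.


Gray = 0.299×R + 0.587×G + 0.114×B
Gray = 0.299×9 + 0.587×101 + 0.114×153
Gray = 2.691 + 59.287 + 17.442
Gray = 79.420 → round half up → 79
Gray = 79


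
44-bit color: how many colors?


Colors = 2^bits = 2^44
= 17,592,186,044,416 colors


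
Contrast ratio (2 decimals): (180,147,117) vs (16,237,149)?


Linearize each sRGB channel c=v/255: c/12.92 if c ≤ 0.04045 else ((c+0.055)/1.055)^2.4
L = 0.2126×R_lin + 0.7152×G_lin + 0.0722×B_lin
Color 1 (180,147,117):
  R=180: 180/255≈0.7059 > 0.04045 → ((0.7059+0.055)/1.055)^2.4 ≈ 0.45641
  G=147: 147/255≈0.5765 > 0.04045 → ((0.5765+0.055)/1.055)^2.4 ≈ 0.29177
  B=117: 117/255≈0.4588 > 0.04045 → ((0.4588+0.055)/1.055)^2.4 ≈ 0.17789
  L1 = 0.2126×0.45641 + 0.7152×0.29177 + 0.0722×0.17789 ≈ 0.31855
Color 2 (16,237,149):
  R=16: 16/255≈0.0627 > 0.04045 → ((0.0627+0.055)/1.055)^2.4 ≈ 0.00518
  G=237: 237/255≈0.9294 > 0.04045 → ((0.9294+0.055)/1.055)^2.4 ≈ 0.84687
  B=149: 149/255≈0.5843 > 0.04045 → ((0.5843+0.055)/1.055)^2.4 ≈ 0.30054
  L2 = 0.2126×0.00518 + 0.7152×0.84687 + 0.0722×0.30054 ≈ 0.62848
Lighter = 0.62848, Darker = 0.31855
Ratio = (L_lighter + 0.05) / (L_darker + 0.05)
Ratio = (0.62848 + 0.05) / (0.31855 + 0.05) = 0.67848 / 0.36855 ≈ 1.8410
Ratio ≈ 1.84:1


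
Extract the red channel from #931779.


Color: #931779
R = 93 = 147
G = 17 = 23
B = 79 = 121
Red = 147


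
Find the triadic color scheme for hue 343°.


Triadic: equally spaced at 120° intervals
H1 = 343°
H2 = (343 + 120) mod 360 = 103°
H3 = (343 + 240) mod 360 = 223°
Triadic = 343°, 103°, 223°


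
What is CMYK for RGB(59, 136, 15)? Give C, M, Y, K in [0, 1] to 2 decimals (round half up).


R'=59/255≈0.2314, G'=136/255≈0.5333, B'=15/255≈0.0588
K = 1 - max(R',G',B') = 1 - 136/255 = 119/255 = 0.46666… → 0.47
(1-R'-K)/(1-K) simplifies to (max-R)/max with max = 136:
C = (136-59)/136 = 77/136 = 0.56617… → 0.57
M = (136-136)/136 = 0/136 = 0 → 0.00
Y = (136-15)/136 = 121/136 = 0.88970… → 0.89
= CMYK(0.57, 0.00, 0.89, 0.47)


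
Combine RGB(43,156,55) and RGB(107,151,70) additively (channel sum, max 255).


Additive: each channel = min(255, C₁+C₂)
R: 43+107 = 150 → 150
G: 156+151 = 307 → 255
B: 55+70 = 125 → 125
= RGB(150, 255, 125)


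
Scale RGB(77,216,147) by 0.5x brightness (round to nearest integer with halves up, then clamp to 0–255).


Multiply each channel by 0.5, round half up, clamp to [0, 255]
R: 77×0.5 = 38.5 → round → 39
G: 216×0.5 = 108
B: 147×0.5 = 73.5 → round → 74
= RGB(39, 108, 74)


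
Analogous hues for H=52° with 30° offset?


Base hue: 52°
Left analog: (52 - 30) mod 360 = 22°
Right analog: (52 + 30) mod 360 = 82°
Analogous hues = 22° and 82°


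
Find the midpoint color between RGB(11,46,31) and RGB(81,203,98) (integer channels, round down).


Midpoint: each channel = ⌊(C₁+C₂)/2⌋
R: ⌊(11+81)/2⌋ = 46
G: ⌊(46+203)/2⌋ = 124
B: ⌊(31+98)/2⌋ = 64
= RGB(46, 124, 64)


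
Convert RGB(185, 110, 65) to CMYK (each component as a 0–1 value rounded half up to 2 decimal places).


R'=185/255≈0.7255, G'=110/255≈0.4314, B'=65/255≈0.2549
K = 1 - max(R',G',B') = 1 - 185/255 = 70/255 = 0.27450… → 0.27
(1-R'-K)/(1-K) simplifies to (max-R)/max with max = 185:
C = (185-185)/185 = 0/185 = 0 → 0.00
M = (185-110)/185 = 75/185 = 0.40540… → 0.41
Y = (185-65)/185 = 120/185 = 0.64864… → 0.65
= CMYK(0.00, 0.41, 0.65, 0.27)


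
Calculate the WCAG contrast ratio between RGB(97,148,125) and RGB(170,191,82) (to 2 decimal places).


Linearize each sRGB channel c=v/255: c/12.92 if c ≤ 0.04045 else ((c+0.055)/1.055)^2.4
L = 0.2126×R_lin + 0.7152×G_lin + 0.0722×B_lin
Color 1 (97,148,125):
  R=97: 97/255≈0.3804 > 0.04045 → ((0.3804+0.055)/1.055)^2.4 ≈ 0.11954
  G=148: 148/255≈0.5804 > 0.04045 → ((0.5804+0.055)/1.055)^2.4 ≈ 0.29614
  B=125: 125/255≈0.4902 > 0.04045 → ((0.4902+0.055)/1.055)^2.4 ≈ 0.20508
  L1 = 0.2126×0.11954 + 0.7152×0.29614 + 0.0722×0.20508 ≈ 0.25202
Color 2 (170,191,82):
  R=170: 170/255≈0.6667 > 0.04045 → ((0.6667+0.055)/1.055)^2.4 ≈ 0.40198
  G=191: 191/255≈0.7490 > 0.04045 → ((0.7490+0.055)/1.055)^2.4 ≈ 0.52100
  B=82: 82/255≈0.3216 > 0.04045 → ((0.3216+0.055)/1.055)^2.4 ≈ 0.08438
  L2 = 0.2126×0.40198 + 0.7152×0.52100 + 0.0722×0.08438 ≈ 0.46417
Lighter = 0.46417, Darker = 0.25202
Ratio = (L_lighter + 0.05) / (L_darker + 0.05)
Ratio = (0.46417 + 0.05) / (0.25202 + 0.05) = 0.51417 / 0.30202 ≈ 1.7024
Ratio ≈ 1.70:1


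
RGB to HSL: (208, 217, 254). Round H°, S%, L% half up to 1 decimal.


Normalize: R'=208/255≈0.8157, G'=217/255≈0.8510, B'=254/255≈0.9961
Max=254/255, Min=208/255, Δ=Max-Min=46/255
L = (Max+Min)/2 = (254+208)/510 = 462/510 = 0.90588… → L = 90.6%
L > 0.5 → S = Δ/(2-Max-Min) = 46/(510-254-208) = 46/48 = 0.95833… → S = 95.8%
(the 1/255 factors cancel in S and H, so raw channel differences can be used)
Max is B' → H = 60 × ((R-G)/Δ + 4) = 60 × ((208-217)/46 + 4)
  -9/46 + 4 = -0.1956… + 4 = 3.8043…
  H = 60 × 3.8043… = 228.260…° → H = 228.3°
= HSL(228.3°, 95.8%, 90.6%)


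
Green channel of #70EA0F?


Color: #70EA0F
R = 70 = 112
G = EA = 234
B = 0F = 15
Green = 234


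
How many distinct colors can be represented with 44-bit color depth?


Colors = 2^bits = 2^44
= 17,592,186,044,416 colors


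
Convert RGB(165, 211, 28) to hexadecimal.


R = 165 → A5 (hex)
G = 211 → D3 (hex)
B = 28 → 1C (hex)
Hex = #A5D31C


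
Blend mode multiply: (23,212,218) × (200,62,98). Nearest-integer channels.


Multiply: C = A×B/255, rounded to nearest integer
R: 23×200/255 = 4600/255 ≈ 18.039 → 18
G: 212×62/255 = 13144/255 ≈ 51.545 → 52
B: 218×98/255 = 21364/255 ≈ 83.780 → 84
= RGB(18, 52, 84)


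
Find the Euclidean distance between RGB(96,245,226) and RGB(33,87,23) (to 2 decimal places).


d = √[(R₁-R₂)² + (G₁-G₂)² + (B₁-B₂)²]
d = √[(96-33)² + (245-87)² + (226-23)²]
d = √[3969 + 24964 + 41209]
d = √70142
d ≈ 264.84


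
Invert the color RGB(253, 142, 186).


Invert: (255-R, 255-G, 255-B)
R: 255-253 = 2
G: 255-142 = 113
B: 255-186 = 69
= RGB(2, 113, 69)


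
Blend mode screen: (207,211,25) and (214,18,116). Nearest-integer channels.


Screen: C = 255 - (255-A)×(255-B)/255, rounded to nearest integer
R: 255 - (255-207)×(255-214)/255 = 255 - 1968/255 ≈ 255 - 7.718 = 247.282 → 247
G: 255 - (255-211)×(255-18)/255 = 255 - 10428/255 ≈ 255 - 40.894 = 214.106 → 214
B: 255 - (255-25)×(255-116)/255 = 255 - 31970/255 ≈ 255 - 125.373 = 129.627 → 130
= RGB(247, 214, 130)


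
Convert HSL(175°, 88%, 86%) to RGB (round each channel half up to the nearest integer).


H=175°, S=0.88, L=0.86
C = (1-|2L-1|)×S = (1-|0.72|)×0.88 = 0.2464
H' = H/60 = 175/60 ≈ 2.9167; X = C×(1-|H' mod 2 - 1|) ≈ 0.2259
m = L - C/2 = 0.86 - 0.1232 = 0.7368
Sector ⌊H'⌋ = 2 → (R',G',B') = (0.0, 0.2464, ≈0.2259)
RGB = ((R'+m)×255, (G'+m)×255, (B'+m)×255) = (187.884, 250.716, 245.48)
Round half up → RGB(188, 251, 245)


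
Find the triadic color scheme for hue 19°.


Triadic: equally spaced at 120° intervals
H1 = 19°
H2 = (19 + 120) mod 360 = 139°
H3 = (19 + 240) mod 360 = 259°
Triadic = 19°, 139°, 259°


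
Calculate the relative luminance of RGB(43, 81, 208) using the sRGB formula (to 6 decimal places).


Linearize each channel (sRGB transfer function): c = v/255; c_lin = c/12.92 if c ≤ 0.04045, else ((c+0.055)/1.055)^2.4
  R: 43/255 ≈ 0.168627 > 0.04045 → ((0.168627+0.055)/1.055)^2.4 ≈ 0.024158
  G: 81/255 ≈ 0.317647 > 0.04045 → ((0.317647+0.055)/1.055)^2.4 ≈ 0.082283
  B: 208/255 ≈ 0.815686 > 0.04045 → ((0.815686+0.055)/1.055)^2.4 ≈ 0.630757
R_lin = 0.024158, G_lin = 0.082283, B_lin = 0.630757
L = 0.2126×R + 0.7152×G + 0.0722×B
L = 0.2126×0.024158 + 0.7152×0.082283 + 0.0722×0.630757
L ≈ 0.109525


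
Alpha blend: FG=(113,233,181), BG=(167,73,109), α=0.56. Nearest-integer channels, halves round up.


C = α×F + (1-α)×B, with 1-α = 0.44
R: 0.56×113 + 0.44×167 = 63.28 + 73.48 = 136.76 → 137
G: 0.56×233 + 0.44×73 = 130.48 + 32.12 = 162.60 → 163
B: 0.56×181 + 0.44×109 = 101.36 + 47.96 = 149.32 → 149
= RGB(137, 163, 149)


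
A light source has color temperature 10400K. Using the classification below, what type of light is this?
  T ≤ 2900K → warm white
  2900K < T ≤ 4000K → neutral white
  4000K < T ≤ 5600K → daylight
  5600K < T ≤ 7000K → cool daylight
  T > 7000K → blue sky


Temperature: 10400K
10400K > 7000K → blue sky
Classification: blue sky


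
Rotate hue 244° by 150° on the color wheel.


New hue = (H + rotation) mod 360
New hue = (244 + 150) mod 360
= 394 mod 360
= 34°


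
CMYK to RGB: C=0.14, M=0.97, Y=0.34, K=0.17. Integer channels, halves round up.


R = 255 × (1-C) × (1-K) = 255 × 0.86 × 0.83 = 182.019 → 182
G = 255 × (1-M) × (1-K) = 255 × 0.03 × 0.83 = 6.3495 → 6
B = 255 × (1-Y) × (1-K) = 255 × 0.66 × 0.83 = 139.689 → 140
= RGB(182, 6, 140)


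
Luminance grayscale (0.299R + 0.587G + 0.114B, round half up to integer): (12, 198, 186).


Gray = 0.299×R + 0.587×G + 0.114×B
Gray = 0.299×12 + 0.587×198 + 0.114×186
Gray = 3.588 + 116.226 + 21.204
Gray = 141.018 → round half up → 141
Gray = 141


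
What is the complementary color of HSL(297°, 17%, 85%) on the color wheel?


Complement = opposite side of color wheel = hue + 180°
H' = (297 + 180) mod 360 = 117°
S and L unchanged.
= HSL(117°, 17%, 85%)


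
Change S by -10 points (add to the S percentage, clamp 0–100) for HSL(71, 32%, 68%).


Original S = 32%
Adjustment = -10 percentage points
New S = 32 + (-10) = 22
Clamp to [0, 100] → 22
= HSL(71°, 22%, 68%)


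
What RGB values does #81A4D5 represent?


81 → 129 (R)
A4 → 164 (G)
D5 → 213 (B)
= RGB(129, 164, 213)


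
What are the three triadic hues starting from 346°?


Triadic: equally spaced at 120° intervals
H1 = 346°
H2 = (346 + 120) mod 360 = 106°
H3 = (346 + 240) mod 360 = 226°
Triadic = 346°, 106°, 226°


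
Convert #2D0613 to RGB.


2D → 45 (R)
06 → 6 (G)
13 → 19 (B)
= RGB(45, 6, 19)


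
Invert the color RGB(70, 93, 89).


Invert: (255-R, 255-G, 255-B)
R: 255-70 = 185
G: 255-93 = 162
B: 255-89 = 166
= RGB(185, 162, 166)


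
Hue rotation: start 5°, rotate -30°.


New hue = (H + rotation) mod 360
New hue = (5 -30) mod 360
= -25 mod 360
= 335°


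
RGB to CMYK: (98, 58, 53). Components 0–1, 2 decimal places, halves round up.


R'=98/255≈0.3843, G'=58/255≈0.2275, B'=53/255≈0.2078
K = 1 - max(R',G',B') = 1 - 98/255 = 157/255 = 0.61568… → 0.62
(1-R'-K)/(1-K) simplifies to (max-R)/max with max = 98:
C = (98-98)/98 = 0/98 = 0 → 0.00
M = (98-58)/98 = 40/98 = 0.40816… → 0.41
Y = (98-53)/98 = 45/98 = 0.45918… → 0.46
= CMYK(0.00, 0.41, 0.46, 0.62)


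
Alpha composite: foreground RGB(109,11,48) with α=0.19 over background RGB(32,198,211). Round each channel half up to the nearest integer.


C = α×F + (1-α)×B, with 1-α = 0.81
R: 0.19×109 + 0.81×32 = 20.71 + 25.92 = 46.63 → 47
G: 0.19×11 + 0.81×198 = 2.09 + 160.38 = 162.47 → 162
B: 0.19×48 + 0.81×211 = 9.12 + 170.91 = 180.03 → 180
= RGB(47, 162, 180)


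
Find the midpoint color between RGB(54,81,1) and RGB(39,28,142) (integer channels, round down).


Midpoint: each channel = ⌊(C₁+C₂)/2⌋
R: ⌊(54+39)/2⌋ = 46
G: ⌊(81+28)/2⌋ = 54
B: ⌊(1+142)/2⌋ = 71
= RGB(46, 54, 71)


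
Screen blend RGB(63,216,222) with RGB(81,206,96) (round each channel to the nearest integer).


Screen: C = 255 - (255-A)×(255-B)/255, rounded to nearest integer
R: 255 - (255-63)×(255-81)/255 = 255 - 33408/255 ≈ 255 - 131.012 = 123.988 → 124
G: 255 - (255-216)×(255-206)/255 = 255 - 1911/255 ≈ 255 - 7.494 = 247.506 → 248
B: 255 - (255-222)×(255-96)/255 = 255 - 5247/255 ≈ 255 - 20.576 = 234.424 → 234
= RGB(124, 248, 234)


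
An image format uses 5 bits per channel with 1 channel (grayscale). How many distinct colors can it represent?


Total bits = 5 bits/channel × 1 channels = 5 bits
Distinct colors = 2^5
= 32 colors


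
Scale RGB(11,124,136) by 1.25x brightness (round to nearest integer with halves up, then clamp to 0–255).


Multiply each channel by 1.25, round half up, clamp to [0, 255]
R: 11×1.25 = 13.75 → round → 14
G: 124×1.25 = 155
B: 136×1.25 = 170
= RGB(14, 155, 170)


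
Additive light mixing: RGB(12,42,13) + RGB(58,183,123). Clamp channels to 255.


Additive: each channel = min(255, C₁+C₂)
R: 12+58 = 70 → 70
G: 42+183 = 225 → 225
B: 13+123 = 136 → 136
= RGB(70, 225, 136)


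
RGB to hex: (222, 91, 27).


R = 222 → DE (hex)
G = 91 → 5B (hex)
B = 27 → 1B (hex)
Hex = #DE5B1B


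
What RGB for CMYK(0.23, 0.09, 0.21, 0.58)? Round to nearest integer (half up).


R = 255 × (1-C) × (1-K) = 255 × 0.77 × 0.42 = 82.467 → 82
G = 255 × (1-M) × (1-K) = 255 × 0.91 × 0.42 = 97.461 → 97
B = 255 × (1-Y) × (1-K) = 255 × 0.79 × 0.42 = 84.609 → 85
= RGB(82, 97, 85)


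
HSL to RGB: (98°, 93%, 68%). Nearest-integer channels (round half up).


H=98°, S=0.93, L=0.68
C = (1-|2L-1|)×S = (1-|0.36|)×0.93 = 0.5952
H' = H/60 = 98/60 ≈ 1.6333; X = C×(1-|H' mod 2 - 1|) = 0.21824
m = L - C/2 = 0.68 - 0.2976 = 0.3824
Sector ⌊H'⌋ = 1 → (R',G',B') = (0.21824, 0.5952, 0.0)
RGB = ((R'+m)×255, (G'+m)×255, (B'+m)×255) = (153.1632, 249.288, 97.512)
Round half up → RGB(153, 249, 98)


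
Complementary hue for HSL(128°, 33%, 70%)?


Complement = opposite side of color wheel = hue + 180°
H' = (128 + 180) mod 360 = 308°
S and L unchanged.
= HSL(308°, 33%, 70%)


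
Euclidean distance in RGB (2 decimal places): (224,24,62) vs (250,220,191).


d = √[(R₁-R₂)² + (G₁-G₂)² + (B₁-B₂)²]
d = √[(224-250)² + (24-220)² + (62-191)²]
d = √[676 + 38416 + 16641]
d = √55733
d ≈ 236.08


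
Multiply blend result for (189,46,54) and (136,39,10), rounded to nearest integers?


Multiply: C = A×B/255, rounded to nearest integer
R: 189×136/255 = 25704/255 ≈ 100.800 → 101
G: 46×39/255 = 1794/255 ≈ 7.035 → 7
B: 54×10/255 = 540/255 ≈ 2.118 → 2
= RGB(101, 7, 2)


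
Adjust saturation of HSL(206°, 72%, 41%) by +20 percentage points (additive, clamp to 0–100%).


Original S = 72%
Adjustment = +20 percentage points
New S = 72 + (20) = 92
Clamp to [0, 100] → 92
= HSL(206°, 92%, 41%)


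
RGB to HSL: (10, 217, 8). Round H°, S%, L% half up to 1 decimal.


Normalize: R'=10/255≈0.0392, G'=217/255≈0.8510, B'=8/255≈0.0314
Max=217/255, Min=8/255, Δ=Max-Min=209/255
L = (Max+Min)/2 = (217+8)/510 = 225/510 = 0.44117… → L = 44.1%
L ≤ 0.5 → S = Δ/(Max+Min) = 209/(217+8) = 209/225 = 0.92888… → S = 92.9%
(the 1/255 factors cancel in S and H, so raw channel differences can be used)
Max is G' → H = 60 × ((B-R)/Δ + 2) = 60 × ((8-10)/209 + 2)
  -2/209 + 2 = -0.0095… + 2 = 1.9904…
  H = 60 × 1.9904… = 119.425…° → H = 119.4°
= HSL(119.4°, 92.9%, 44.1%)


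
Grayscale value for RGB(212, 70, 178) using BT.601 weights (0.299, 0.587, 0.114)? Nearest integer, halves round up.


Gray = 0.299×R + 0.587×G + 0.114×B
Gray = 0.299×212 + 0.587×70 + 0.114×178
Gray = 63.388 + 41.090 + 20.292
Gray = 124.770 → round half up → 125
Gray = 125


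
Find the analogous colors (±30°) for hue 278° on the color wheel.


Base hue: 278°
Left analog: (278 - 30) mod 360 = 248°
Right analog: (278 + 30) mod 360 = 308°
Analogous hues = 248° and 308°


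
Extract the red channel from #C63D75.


Color: #C63D75
R = C6 = 198
G = 3D = 61
B = 75 = 117
Red = 198


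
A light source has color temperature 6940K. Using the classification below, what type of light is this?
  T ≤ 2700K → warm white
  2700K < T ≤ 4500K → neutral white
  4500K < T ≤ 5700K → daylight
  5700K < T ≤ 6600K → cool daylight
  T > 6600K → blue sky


Temperature: 6940K
6940K > 6600K → blue sky
Classification: blue sky


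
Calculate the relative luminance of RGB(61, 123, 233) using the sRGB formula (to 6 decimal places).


Linearize each channel (sRGB transfer function): c = v/255; c_lin = c/12.92 if c ≤ 0.04045, else ((c+0.055)/1.055)^2.4
  R: 61/255 ≈ 0.239216 > 0.04045 → ((0.239216+0.055)/1.055)^2.4 ≈ 0.046665
  G: 123/255 ≈ 0.482353 > 0.04045 → ((0.482353+0.055)/1.055)^2.4 ≈ 0.198069
  B: 233/255 ≈ 0.913725 > 0.04045 → ((0.913725+0.055)/1.055)^2.4 ≈ 0.814847
R_lin = 0.046665, G_lin = 0.198069, B_lin = 0.814847
L = 0.2126×R + 0.7152×G + 0.0722×B
L = 0.2126×0.046665 + 0.7152×0.198069 + 0.0722×0.814847
L ≈ 0.210412


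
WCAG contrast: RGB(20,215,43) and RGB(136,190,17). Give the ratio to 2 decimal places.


Linearize each sRGB channel c=v/255: c/12.92 if c ≤ 0.04045 else ((c+0.055)/1.055)^2.4
L = 0.2126×R_lin + 0.7152×G_lin + 0.0722×B_lin
Color 1 (20,215,43):
  R=20: 20/255≈0.0784 > 0.04045 → ((0.0784+0.055)/1.055)^2.4 ≈ 0.00700
  G=215: 215/255≈0.8431 > 0.04045 → ((0.8431+0.055)/1.055)^2.4 ≈ 0.67954
  B=43: 43/255≈0.1686 > 0.04045 → ((0.1686+0.055)/1.055)^2.4 ≈ 0.02416
  L1 = 0.2126×0.00700 + 0.7152×0.67954 + 0.0722×0.02416 ≈ 0.48924
Color 2 (136,190,17):
  R=136: 136/255≈0.5333 > 0.04045 → ((0.5333+0.055)/1.055)^2.4 ≈ 0.24620
  G=190: 190/255≈0.7451 > 0.04045 → ((0.7451+0.055)/1.055)^2.4 ≈ 0.51492
  B=17: 17/255≈0.0667 > 0.04045 → ((0.0667+0.055)/1.055)^2.4 ≈ 0.00561
  L2 = 0.2126×0.24620 + 0.7152×0.51492 + 0.0722×0.00561 ≈ 0.42102
Lighter = 0.48924, Darker = 0.42102
Ratio = (L_lighter + 0.05) / (L_darker + 0.05)
Ratio = (0.48924 + 0.05) / (0.42102 + 0.05) = 0.53924 / 0.47102 ≈ 1.1448
Ratio ≈ 1.14:1


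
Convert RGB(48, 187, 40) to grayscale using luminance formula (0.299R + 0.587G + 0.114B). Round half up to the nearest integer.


Gray = 0.299×R + 0.587×G + 0.114×B
Gray = 0.299×48 + 0.587×187 + 0.114×40
Gray = 14.352 + 109.769 + 4.560
Gray = 128.681 → round half up → 129
Gray = 129


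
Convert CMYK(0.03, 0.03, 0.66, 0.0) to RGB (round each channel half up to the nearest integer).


R = 255 × (1-C) × (1-K) = 255 × 0.97 × 1.00 = 247.35 → 247
G = 255 × (1-M) × (1-K) = 255 × 0.97 × 1.00 = 247.35 → 247
B = 255 × (1-Y) × (1-K) = 255 × 0.34 × 1.00 = 86.7 → 87
= RGB(247, 247, 87)


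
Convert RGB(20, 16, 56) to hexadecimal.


R = 20 → 14 (hex)
G = 16 → 10 (hex)
B = 56 → 38 (hex)
Hex = #141038


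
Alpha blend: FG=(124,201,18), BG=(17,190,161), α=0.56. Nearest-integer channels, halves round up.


C = α×F + (1-α)×B, with 1-α = 0.44
R: 0.56×124 + 0.44×17 = 69.44 + 7.48 = 76.92 → 77
G: 0.56×201 + 0.44×190 = 112.56 + 83.60 = 196.16 → 196
B: 0.56×18 + 0.44×161 = 10.08 + 70.84 = 80.92 → 81
= RGB(77, 196, 81)


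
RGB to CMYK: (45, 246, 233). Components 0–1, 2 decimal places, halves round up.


R'=45/255≈0.1765, G'=246/255≈0.9647, B'=233/255≈0.9137
K = 1 - max(R',G',B') = 1 - 246/255 = 9/255 = 0.03529… → 0.04
(1-R'-K)/(1-K) simplifies to (max-R)/max with max = 246:
C = (246-45)/246 = 201/246 = 0.81707… → 0.82
M = (246-246)/246 = 0/246 = 0 → 0.00
Y = (246-233)/246 = 13/246 = 0.05284… → 0.05
= CMYK(0.82, 0.00, 0.05, 0.04)


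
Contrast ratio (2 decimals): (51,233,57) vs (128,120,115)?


Linearize each sRGB channel c=v/255: c/12.92 if c ≤ 0.04045 else ((c+0.055)/1.055)^2.4
L = 0.2126×R_lin + 0.7152×G_lin + 0.0722×B_lin
Color 1 (51,233,57):
  R=51: 51/255≈0.2000 > 0.04045 → ((0.2000+0.055)/1.055)^2.4 ≈ 0.03310
  G=233: 233/255≈0.9137 > 0.04045 → ((0.9137+0.055)/1.055)^2.4 ≈ 0.81485
  B=57: 57/255≈0.2235 > 0.04045 → ((0.2235+0.055)/1.055)^2.4 ≈ 0.04092
  L1 = 0.2126×0.03310 + 0.7152×0.81485 + 0.0722×0.04092 ≈ 0.59277
Color 2 (128,120,115):
  R=128: 128/255≈0.5020 > 0.04045 → ((0.5020+0.055)/1.055)^2.4 ≈ 0.21586
  G=120: 120/255≈0.4706 > 0.04045 → ((0.4706+0.055)/1.055)^2.4 ≈ 0.18782
  B=115: 115/255≈0.4510 > 0.04045 → ((0.4510+0.055)/1.055)^2.4 ≈ 0.17144
  L2 = 0.2126×0.21586 + 0.7152×0.18782 + 0.0722×0.17144 ≈ 0.19260
Lighter = 0.59277, Darker = 0.19260
Ratio = (L_lighter + 0.05) / (L_darker + 0.05)
Ratio = (0.59277 + 0.05) / (0.19260 + 0.05) = 0.64277 / 0.24260 ≈ 2.6495
Ratio ≈ 2.65:1


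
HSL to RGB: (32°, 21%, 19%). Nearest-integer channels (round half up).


H=32°, S=0.21, L=0.19
C = (1-|2L-1|)×S = (1-|-0.62|)×0.21 = 0.0798
H' = H/60 = 32/60 ≈ 0.5333; X = C×(1-|H' mod 2 - 1|) = 0.04256
m = L - C/2 = 0.19 - 0.0399 = 0.1501
Sector ⌊H'⌋ = 0 → (R',G',B') = (0.0798, 0.04256, 0.0)
RGB = ((R'+m)×255, (G'+m)×255, (B'+m)×255) = (58.6245, 49.1283, 38.2755)
Round half up → RGB(59, 49, 38)


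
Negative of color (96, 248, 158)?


Invert: (255-R, 255-G, 255-B)
R: 255-96 = 159
G: 255-248 = 7
B: 255-158 = 97
= RGB(159, 7, 97)


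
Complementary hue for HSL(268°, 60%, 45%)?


Complement = opposite side of color wheel = hue + 180°
H' = (268 + 180) mod 360 = 88°
S and L unchanged.
= HSL(88°, 60%, 45%)


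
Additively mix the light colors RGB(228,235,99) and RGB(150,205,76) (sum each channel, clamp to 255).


Additive: each channel = min(255, C₁+C₂)
R: 228+150 = 378 → 255
G: 235+205 = 440 → 255
B: 99+76 = 175 → 175
= RGB(255, 255, 175)


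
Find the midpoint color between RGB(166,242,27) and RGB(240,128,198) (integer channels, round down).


Midpoint: each channel = ⌊(C₁+C₂)/2⌋
R: ⌊(166+240)/2⌋ = 203
G: ⌊(242+128)/2⌋ = 185
B: ⌊(27+198)/2⌋ = 112
= RGB(203, 185, 112)


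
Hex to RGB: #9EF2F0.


9E → 158 (R)
F2 → 242 (G)
F0 → 240 (B)
= RGB(158, 242, 240)


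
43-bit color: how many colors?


Colors = 2^bits = 2^43
= 8,796,093,022,208 colors


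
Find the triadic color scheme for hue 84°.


Triadic: equally spaced at 120° intervals
H1 = 84°
H2 = (84 + 120) mod 360 = 204°
H3 = (84 + 240) mod 360 = 324°
Triadic = 84°, 204°, 324°


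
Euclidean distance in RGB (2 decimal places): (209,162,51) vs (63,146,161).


d = √[(R₁-R₂)² + (G₁-G₂)² + (B₁-B₂)²]
d = √[(209-63)² + (162-146)² + (51-161)²]
d = √[21316 + 256 + 12100]
d = √33672
d ≈ 183.50


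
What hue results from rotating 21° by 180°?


New hue = (H + rotation) mod 360
New hue = (21 + 180) mod 360
= 201 mod 360
= 201°


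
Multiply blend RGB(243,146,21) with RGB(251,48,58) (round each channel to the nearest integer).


Multiply: C = A×B/255, rounded to nearest integer
R: 243×251/255 = 60993/255 ≈ 239.188 → 239
G: 146×48/255 = 7008/255 ≈ 27.482 → 27
B: 21×58/255 = 1218/255 ≈ 4.776 → 5
= RGB(239, 27, 5)


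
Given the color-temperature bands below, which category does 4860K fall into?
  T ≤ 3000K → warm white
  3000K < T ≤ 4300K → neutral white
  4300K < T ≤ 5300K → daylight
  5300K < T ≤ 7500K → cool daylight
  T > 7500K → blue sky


Temperature: 4860K
4300K < 4860K ≤ 5300K → daylight
Classification: daylight


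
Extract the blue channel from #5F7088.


Color: #5F7088
R = 5F = 95
G = 70 = 112
B = 88 = 136
Blue = 136


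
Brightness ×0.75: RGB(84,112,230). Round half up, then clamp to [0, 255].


Multiply each channel by 0.75, round half up, clamp to [0, 255]
R: 84×0.75 = 63
G: 112×0.75 = 84
B: 230×0.75 = 172.5 → round → 173
= RGB(63, 84, 173)


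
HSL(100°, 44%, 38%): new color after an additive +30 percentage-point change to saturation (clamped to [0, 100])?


Original S = 44%
Adjustment = +30 percentage points
New S = 44 + (30) = 74
Clamp to [0, 100] → 74
= HSL(100°, 74%, 38%)


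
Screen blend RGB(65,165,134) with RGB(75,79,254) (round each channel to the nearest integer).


Screen: C = 255 - (255-A)×(255-B)/255, rounded to nearest integer
R: 255 - (255-65)×(255-75)/255 = 255 - 34200/255 ≈ 255 - 134.118 = 120.882 → 121
G: 255 - (255-165)×(255-79)/255 = 255 - 15840/255 ≈ 255 - 62.118 = 192.882 → 193
B: 255 - (255-134)×(255-254)/255 = 255 - 121/255 ≈ 255 - 0.475 = 254.525 → 255
= RGB(121, 193, 255)


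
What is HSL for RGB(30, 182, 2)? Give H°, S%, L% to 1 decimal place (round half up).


Normalize: R'=30/255≈0.1176, G'=182/255≈0.7137, B'=2/255≈0.0078
Max=182/255, Min=2/255, Δ=Max-Min=180/255
L = (Max+Min)/2 = (182+2)/510 = 184/510 = 0.36078… → L = 36.1%
L ≤ 0.5 → S = Δ/(Max+Min) = 180/(182+2) = 180/184 = 0.97826… → S = 97.8%
(the 1/255 factors cancel in S and H, so raw channel differences can be used)
Max is G' → H = 60 × ((B-R)/Δ + 2) = 60 × ((2-30)/180 + 2)
  -28/180 + 2 = -0.1555… + 2 = 1.8444…
  H = 60 × 1.8444… = 110.666…° → H = 110.7°
= HSL(110.7°, 97.8%, 36.1%)


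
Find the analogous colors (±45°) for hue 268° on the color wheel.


Base hue: 268°
Left analog: (268 - 45) mod 360 = 223°
Right analog: (268 + 45) mod 360 = 313°
Analogous hues = 223° and 313°


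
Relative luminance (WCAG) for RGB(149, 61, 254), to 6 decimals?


Linearize each channel (sRGB transfer function): c = v/255; c_lin = c/12.92 if c ≤ 0.04045, else ((c+0.055)/1.055)^2.4
  R: 149/255 ≈ 0.584314 > 0.04045 → ((0.584314+0.055)/1.055)^2.4 ≈ 0.300544
  G: 61/255 ≈ 0.239216 > 0.04045 → ((0.239216+0.055)/1.055)^2.4 ≈ 0.046665
  B: 254/255 ≈ 0.996078 > 0.04045 → ((0.996078+0.055)/1.055)^2.4 ≈ 0.991102
R_lin = 0.300544, G_lin = 0.046665, B_lin = 0.991102
L = 0.2126×R + 0.7152×G + 0.0722×B
L = 0.2126×0.300544 + 0.7152×0.046665 + 0.0722×0.991102
L ≈ 0.168828


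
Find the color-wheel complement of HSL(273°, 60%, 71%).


Complement = opposite side of color wheel = hue + 180°
H' = (273 + 180) mod 360 = 93°
S and L unchanged.
= HSL(93°, 60%, 71%)


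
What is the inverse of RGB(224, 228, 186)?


Invert: (255-R, 255-G, 255-B)
R: 255-224 = 31
G: 255-228 = 27
B: 255-186 = 69
= RGB(31, 27, 69)


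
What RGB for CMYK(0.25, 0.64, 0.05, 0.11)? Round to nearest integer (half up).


R = 255 × (1-C) × (1-K) = 255 × 0.75 × 0.89 = 170.2125 → 170
G = 255 × (1-M) × (1-K) = 255 × 0.36 × 0.89 = 81.702 → 82
B = 255 × (1-Y) × (1-K) = 255 × 0.95 × 0.89 = 215.6025 → 216
= RGB(170, 82, 216)


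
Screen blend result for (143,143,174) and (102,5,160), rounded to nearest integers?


Screen: C = 255 - (255-A)×(255-B)/255, rounded to nearest integer
R: 255 - (255-143)×(255-102)/255 = 255 - 17136/255 ≈ 255 - 67.200 = 187.800 → 188
G: 255 - (255-143)×(255-5)/255 = 255 - 28000/255 ≈ 255 - 109.804 = 145.196 → 145
B: 255 - (255-174)×(255-160)/255 = 255 - 7695/255 ≈ 255 - 30.176 = 224.824 → 225
= RGB(188, 145, 225)


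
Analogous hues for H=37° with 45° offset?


Base hue: 37°
Left analog: (37 - 45) mod 360 = 352°
Right analog: (37 + 45) mod 360 = 82°
Analogous hues = 352° and 82°


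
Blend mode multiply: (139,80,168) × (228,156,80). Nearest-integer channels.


Multiply: C = A×B/255, rounded to nearest integer
R: 139×228/255 = 31692/255 ≈ 124.282 → 124
G: 80×156/255 = 12480/255 ≈ 48.941 → 49
B: 168×80/255 = 13440/255 ≈ 52.706 → 53
= RGB(124, 49, 53)


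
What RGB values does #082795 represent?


08 → 8 (R)
27 → 39 (G)
95 → 149 (B)
= RGB(8, 39, 149)


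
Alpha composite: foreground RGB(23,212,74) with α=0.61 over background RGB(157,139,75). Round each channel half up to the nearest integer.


C = α×F + (1-α)×B, with 1-α = 0.39
R: 0.61×23 + 0.39×157 = 14.03 + 61.23 = 75.26 → 75
G: 0.61×212 + 0.39×139 = 129.32 + 54.21 = 183.53 → 184
B: 0.61×74 + 0.39×75 = 45.14 + 29.25 = 74.39 → 74
= RGB(75, 184, 74)


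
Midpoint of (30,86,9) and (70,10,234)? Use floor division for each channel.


Midpoint: each channel = ⌊(C₁+C₂)/2⌋
R: ⌊(30+70)/2⌋ = 50
G: ⌊(86+10)/2⌋ = 48
B: ⌊(9+234)/2⌋ = 121
= RGB(50, 48, 121)


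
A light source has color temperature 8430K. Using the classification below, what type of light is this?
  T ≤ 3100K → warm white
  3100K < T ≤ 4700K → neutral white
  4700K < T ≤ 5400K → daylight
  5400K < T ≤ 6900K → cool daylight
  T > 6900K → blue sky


Temperature: 8430K
8430K > 6900K → blue sky
Classification: blue sky
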